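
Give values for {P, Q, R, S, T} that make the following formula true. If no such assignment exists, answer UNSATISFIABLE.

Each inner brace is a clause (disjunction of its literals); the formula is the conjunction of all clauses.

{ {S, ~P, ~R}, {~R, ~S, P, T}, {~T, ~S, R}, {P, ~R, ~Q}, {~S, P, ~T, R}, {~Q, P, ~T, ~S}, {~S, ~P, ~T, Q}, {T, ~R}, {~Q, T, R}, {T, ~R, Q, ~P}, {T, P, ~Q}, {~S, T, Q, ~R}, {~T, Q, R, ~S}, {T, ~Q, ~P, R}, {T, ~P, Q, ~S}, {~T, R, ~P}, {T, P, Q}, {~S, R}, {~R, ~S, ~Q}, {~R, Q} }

Suppose T = 0.
From the singleton clause (~R), R = 0.
From the singleton clause (~Q), Q = 0.
From the singleton clause (P), P = 1.
From the singleton clause (~S), S = 0.
This assignment satisfies each clause.

P=1,  Q=0,  R=0,  S=0,  T=0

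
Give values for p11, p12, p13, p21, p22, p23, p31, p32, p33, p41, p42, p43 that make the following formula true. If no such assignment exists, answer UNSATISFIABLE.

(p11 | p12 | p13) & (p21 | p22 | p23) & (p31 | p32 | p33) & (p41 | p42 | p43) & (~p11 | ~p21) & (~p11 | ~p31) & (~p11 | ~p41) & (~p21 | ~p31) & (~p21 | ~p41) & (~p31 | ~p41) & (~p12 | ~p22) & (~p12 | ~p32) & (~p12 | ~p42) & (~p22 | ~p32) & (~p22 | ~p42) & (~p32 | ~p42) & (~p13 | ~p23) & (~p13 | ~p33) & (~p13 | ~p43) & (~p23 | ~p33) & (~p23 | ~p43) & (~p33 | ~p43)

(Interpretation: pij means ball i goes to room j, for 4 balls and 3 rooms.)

Try p11 = 0.
Try p12 = 1.
Unit clause (~p22) forces p22 = 0.
Unit clause (~p32) forces p32 = 0.
Unit clause (~p42) forces p42 = 0.
Try p21 = 1.
Unit clause (~p31) forces p31 = 0.
Unit clause (p33) forces p33 = 1.
Unit clause (~p41) forces p41 = 0.
Unit clause (p43) forces p43 = 1.
Now (~p43) is unsatisfied and unit — conflict.
Undo p21 and try p21 = 0.
Unit clause (p23) forces p23 = 1.
Unit clause (~p13) forces p13 = 0.
Unit clause (~p33) forces p33 = 0.
Unit clause (p31) forces p31 = 1.
Unit clause (~p41) forces p41 = 0.
Unit clause (p43) forces p43 = 1.
Now (~p43) is unsatisfied and unit — conflict.
Either choice for p21 ends in contradiction.
Undo p12 and try p12 = 0.
Unit clause (p13) forces p13 = 1.
Unit clause (~p23) forces p23 = 0.
Unit clause (~p33) forces p33 = 0.
Unit clause (~p43) forces p43 = 0.
Try p21 = 1.
Unit clause (~p31) forces p31 = 0.
Unit clause (p32) forces p32 = 1.
Unit clause (~p41) forces p41 = 0.
Unit clause (p42) forces p42 = 1.
Now (~p42) is unsatisfied and unit — conflict.
Undo p21 and try p21 = 0.
Unit clause (p22) forces p22 = 1.
Unit clause (~p32) forces p32 = 0.
Unit clause (p31) forces p31 = 1.
Unit clause (~p41) forces p41 = 0.
Unit clause (p42) forces p42 = 1.
Now (~p42) is unsatisfied and unit — conflict.
Either choice for p21 ends in contradiction.
Either choice for p12 ends in contradiction.
Undo p11 and try p11 = 1.
Unit clause (~p21) forces p21 = 0.
Unit clause (~p31) forces p31 = 0.
Unit clause (~p41) forces p41 = 0.
Try p22 = 1.
Unit clause (~p12) forces p12 = 0.
Unit clause (~p32) forces p32 = 0.
Unit clause (p33) forces p33 = 1.
Unit clause (~p42) forces p42 = 0.
Unit clause (p43) forces p43 = 1.
Now (~p43) is unsatisfied and unit — conflict.
Undo p22 and try p22 = 0.
Unit clause (p23) forces p23 = 1.
Unit clause (~p13) forces p13 = 0.
Unit clause (~p33) forces p33 = 0.
Unit clause (p32) forces p32 = 1.
Unit clause (~p12) forces p12 = 0.
Unit clause (~p42) forces p42 = 0.
Unit clause (p43) forces p43 = 1.
Now (~p43) is unsatisfied and unit — conflict.
Either choice for p22 ends in contradiction.
Either choice for p11 ends in contradiction.

UNSATISFIABLE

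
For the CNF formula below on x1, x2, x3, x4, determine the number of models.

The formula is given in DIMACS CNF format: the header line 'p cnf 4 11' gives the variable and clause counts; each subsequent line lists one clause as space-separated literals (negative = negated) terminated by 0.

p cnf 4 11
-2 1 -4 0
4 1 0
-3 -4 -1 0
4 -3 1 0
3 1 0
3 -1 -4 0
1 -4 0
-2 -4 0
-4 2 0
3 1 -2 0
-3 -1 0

2

There are 2^4 = 16 truth assignments over (x1, x2, x3, x4).
Check each against the 11 clauses (columns in the order x1, x2, x3, x4):
  F F F F  ✗ fails (x4 ∨ x1)
  F F F T  ✗ fails (x3 ∨ x1)
  F F T F  ✗ fails (x4 ∨ x1)
  F F T T  ✗ fails (x1 ∨ ¬x4)
  F T F F  ✗ fails (x4 ∨ x1)
  F T F T  ✗ fails (¬x2 ∨ x1 ∨ ¬x4)
  F T T F  ✗ fails (x4 ∨ x1)
  F T T T  ✗ fails (¬x2 ∨ x1 ∨ ¬x4)
  T F F F  ✓ satisfies all
  T F F T  ✗ fails (x3 ∨ ¬x1 ∨ ¬x4)
  T F T F  ✗ fails (¬x3 ∨ ¬x1)
  T F T T  ✗ fails (¬x3 ∨ ¬x4 ∨ ¬x1)
  T T F F  ✓ satisfies all
  T T F T  ✗ fails (x3 ∨ ¬x1 ∨ ¬x4)
  T T T F  ✗ fails (¬x3 ∨ ¬x1)
  T T T T  ✗ fails (¬x3 ∨ ¬x4 ∨ ¬x1)
2 of the 16 rows are models.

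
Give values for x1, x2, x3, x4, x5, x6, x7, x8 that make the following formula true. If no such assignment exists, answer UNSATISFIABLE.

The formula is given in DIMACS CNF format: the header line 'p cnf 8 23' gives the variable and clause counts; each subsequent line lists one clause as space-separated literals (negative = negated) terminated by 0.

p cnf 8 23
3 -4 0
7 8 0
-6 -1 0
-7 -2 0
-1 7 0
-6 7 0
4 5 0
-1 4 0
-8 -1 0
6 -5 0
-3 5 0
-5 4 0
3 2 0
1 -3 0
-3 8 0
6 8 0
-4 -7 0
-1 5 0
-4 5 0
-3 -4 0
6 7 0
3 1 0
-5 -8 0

Case x3 = True:
Unit clause (x5) forces x5 = True.
Unit clause (x6) forces x6 = True.
Unit clause (¬x1) forces x1 = False.
But (x1) is also a unit clause — contradiction.
So x3 must be the other value — set x3 = False.
Unit clause (¬x4) forces x4 = False.
Unit clause (x5) forces x5 = True.
But (¬x5) is also a unit clause — contradiction.
Neither x3 = True nor x3 = False works.

UNSATISFIABLE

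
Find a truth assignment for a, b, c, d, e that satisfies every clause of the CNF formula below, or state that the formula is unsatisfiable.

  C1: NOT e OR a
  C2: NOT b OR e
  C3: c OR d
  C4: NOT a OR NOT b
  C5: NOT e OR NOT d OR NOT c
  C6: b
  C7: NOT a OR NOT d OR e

UNSATISFIABLE

From the singleton clause (b), b = true.
From the singleton clause (e), e = true.
From the singleton clause (a), a = true.
Now (NOT a) is unsatisfied and unit — conflict.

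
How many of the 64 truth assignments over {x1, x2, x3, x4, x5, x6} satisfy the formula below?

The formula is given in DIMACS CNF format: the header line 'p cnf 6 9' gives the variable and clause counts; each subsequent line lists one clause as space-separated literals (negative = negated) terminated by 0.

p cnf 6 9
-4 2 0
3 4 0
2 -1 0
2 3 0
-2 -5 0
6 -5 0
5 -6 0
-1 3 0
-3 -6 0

6

There are 2^6 = 64 truth assignments over (x1, x2, x3, x4, x5, x6).
Split on x6. With x6 = True, the clauses containing x6 are satisfied and ¬x6 drops from the rest; 0 of the 2^5 = 32 assignments to the other variables satisfy what remains.
With x6 = False, by the same count on the reduced clause set, 6 assignments work.
(One model: x1=F, x2=F, x3=T, x4=F, x5=F, x6=F.)
Total: 0 + 6 = 6.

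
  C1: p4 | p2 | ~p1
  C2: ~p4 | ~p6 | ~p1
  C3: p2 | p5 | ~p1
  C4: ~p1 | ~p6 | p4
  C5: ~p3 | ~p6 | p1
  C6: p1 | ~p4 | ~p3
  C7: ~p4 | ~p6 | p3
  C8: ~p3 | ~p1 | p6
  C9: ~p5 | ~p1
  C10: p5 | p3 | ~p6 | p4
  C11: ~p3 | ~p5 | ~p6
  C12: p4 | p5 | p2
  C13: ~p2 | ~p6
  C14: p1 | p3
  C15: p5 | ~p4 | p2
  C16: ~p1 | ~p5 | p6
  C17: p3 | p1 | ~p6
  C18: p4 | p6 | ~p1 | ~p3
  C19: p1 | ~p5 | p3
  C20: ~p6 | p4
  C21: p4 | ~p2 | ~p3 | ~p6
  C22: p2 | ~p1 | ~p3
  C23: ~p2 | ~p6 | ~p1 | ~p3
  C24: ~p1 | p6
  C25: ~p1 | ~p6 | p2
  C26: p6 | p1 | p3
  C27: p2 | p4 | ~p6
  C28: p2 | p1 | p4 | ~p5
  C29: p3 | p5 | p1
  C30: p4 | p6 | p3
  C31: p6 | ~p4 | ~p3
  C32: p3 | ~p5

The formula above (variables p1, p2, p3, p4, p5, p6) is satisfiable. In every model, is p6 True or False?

False

Suppose p6 = 1.
(~p2) alone gives p2 = 0.
(p4) alone gives p4 = 1.
(~p1) alone gives p1 = 0.
(~p3) alone gives p3 = 0.
But (p3) is also a unit clause — contradiction.
So every satisfying assignment has p6 = False.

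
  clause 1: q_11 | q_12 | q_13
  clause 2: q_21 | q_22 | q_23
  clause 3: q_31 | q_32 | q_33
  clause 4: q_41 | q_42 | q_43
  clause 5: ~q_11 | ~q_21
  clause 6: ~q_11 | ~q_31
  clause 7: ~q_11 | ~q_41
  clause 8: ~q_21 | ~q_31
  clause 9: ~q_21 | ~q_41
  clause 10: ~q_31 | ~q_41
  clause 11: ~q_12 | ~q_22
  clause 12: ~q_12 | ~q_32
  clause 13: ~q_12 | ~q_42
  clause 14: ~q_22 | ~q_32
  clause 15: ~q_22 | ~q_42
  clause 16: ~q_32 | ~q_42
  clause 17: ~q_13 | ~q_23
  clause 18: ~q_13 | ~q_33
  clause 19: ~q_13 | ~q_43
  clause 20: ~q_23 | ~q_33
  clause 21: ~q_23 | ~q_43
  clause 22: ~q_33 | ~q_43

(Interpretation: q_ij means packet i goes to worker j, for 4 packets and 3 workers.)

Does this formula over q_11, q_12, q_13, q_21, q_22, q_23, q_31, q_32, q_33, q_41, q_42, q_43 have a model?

Suppose q_11 = 0.
Suppose q_12 = 1.
(~q_22) alone gives q_22 = 0.
(~q_32) alone gives q_32 = 0.
(~q_42) alone gives q_42 = 0.
Suppose q_21 = 1.
(~q_31) alone gives q_31 = 0.
(q_33) alone gives q_33 = 1.
(~q_41) alone gives q_41 = 0.
(q_43) alone gives q_43 = 1.
That conflicts with the unit clause (~q_43).
Backtrack on q_21: now try q_21 = 0.
(q_23) alone gives q_23 = 1.
(~q_13) alone gives q_13 = 0.
(~q_33) alone gives q_33 = 0.
(q_31) alone gives q_31 = 1.
(~q_41) alone gives q_41 = 0.
(q_43) alone gives q_43 = 1.
That conflicts with the unit clause (~q_43).
Either choice for q_21 ends in contradiction.
Backtrack on q_12: now try q_12 = 0.
(q_13) alone gives q_13 = 1.
(~q_23) alone gives q_23 = 0.
(~q_33) alone gives q_33 = 0.
(~q_43) alone gives q_43 = 0.
Suppose q_21 = 1.
(~q_31) alone gives q_31 = 0.
(q_32) alone gives q_32 = 1.
(~q_41) alone gives q_41 = 0.
(q_42) alone gives q_42 = 1.
That conflicts with the unit clause (~q_42).
Backtrack on q_21: now try q_21 = 0.
(q_22) alone gives q_22 = 1.
(~q_32) alone gives q_32 = 0.
(q_31) alone gives q_31 = 1.
(~q_41) alone gives q_41 = 0.
(q_42) alone gives q_42 = 1.
That conflicts with the unit clause (~q_42).
Either choice for q_21 ends in contradiction.
Either choice for q_12 ends in contradiction.
Backtrack on q_11: now try q_11 = 1.
(~q_21) alone gives q_21 = 0.
(~q_31) alone gives q_31 = 0.
(~q_41) alone gives q_41 = 0.
Suppose q_22 = 1.
(~q_12) alone gives q_12 = 0.
(~q_32) alone gives q_32 = 0.
(q_33) alone gives q_33 = 1.
(~q_42) alone gives q_42 = 0.
(q_43) alone gives q_43 = 1.
That conflicts with the unit clause (~q_43).
Backtrack on q_22: now try q_22 = 0.
(q_23) alone gives q_23 = 1.
(~q_13) alone gives q_13 = 0.
(~q_33) alone gives q_33 = 0.
(q_32) alone gives q_32 = 1.
(~q_12) alone gives q_12 = 0.
(~q_42) alone gives q_42 = 0.
(q_43) alone gives q_43 = 1.
That conflicts with the unit clause (~q_43).
Either choice for q_22 ends in contradiction.
Either choice for q_11 ends in contradiction.
No assignment satisfies every clause.

No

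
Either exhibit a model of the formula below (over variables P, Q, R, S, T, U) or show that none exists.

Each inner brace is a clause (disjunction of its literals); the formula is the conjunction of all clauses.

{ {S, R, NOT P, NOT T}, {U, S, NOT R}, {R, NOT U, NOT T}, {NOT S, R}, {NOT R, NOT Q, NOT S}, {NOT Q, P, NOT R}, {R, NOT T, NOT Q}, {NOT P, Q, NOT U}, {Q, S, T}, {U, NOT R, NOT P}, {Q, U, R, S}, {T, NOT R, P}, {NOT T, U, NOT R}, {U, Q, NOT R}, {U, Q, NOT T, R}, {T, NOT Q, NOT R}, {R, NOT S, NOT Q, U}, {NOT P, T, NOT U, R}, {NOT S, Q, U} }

P ↦ false, Q ↦ true, R ↦ false, S ↦ false, T ↦ false, U ↦ true

Suppose S = false.
Suppose U = true.
Suppose R = false.
Unit clause (NOT T) forces T = false.
Unit clause (Q) forces Q = true.
Unit clause (NOT P) forces P = false.
Every clause now holds.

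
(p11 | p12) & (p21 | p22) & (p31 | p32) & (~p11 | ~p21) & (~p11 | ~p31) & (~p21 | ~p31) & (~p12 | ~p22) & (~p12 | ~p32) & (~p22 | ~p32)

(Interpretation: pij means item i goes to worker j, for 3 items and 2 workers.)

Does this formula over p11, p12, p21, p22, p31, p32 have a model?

Try p11 = 1.
(~p21) alone gives p21 = 0.
(p22) alone gives p22 = 1.
(~p31) alone gives p31 = 0.
(p32) alone gives p32 = 1.
But (~p32) is also a unit clause — contradiction.
Undo p11 and try p11 = 0.
(p12) alone gives p12 = 1.
(~p22) alone gives p22 = 0.
(p21) alone gives p21 = 1.
(~p31) alone gives p31 = 0.
(p32) alone gives p32 = 1.
But (~p32) is also a unit clause — contradiction.
Either choice for p11 ends in contradiction.
No assignment satisfies every clause.

Unsatisfiable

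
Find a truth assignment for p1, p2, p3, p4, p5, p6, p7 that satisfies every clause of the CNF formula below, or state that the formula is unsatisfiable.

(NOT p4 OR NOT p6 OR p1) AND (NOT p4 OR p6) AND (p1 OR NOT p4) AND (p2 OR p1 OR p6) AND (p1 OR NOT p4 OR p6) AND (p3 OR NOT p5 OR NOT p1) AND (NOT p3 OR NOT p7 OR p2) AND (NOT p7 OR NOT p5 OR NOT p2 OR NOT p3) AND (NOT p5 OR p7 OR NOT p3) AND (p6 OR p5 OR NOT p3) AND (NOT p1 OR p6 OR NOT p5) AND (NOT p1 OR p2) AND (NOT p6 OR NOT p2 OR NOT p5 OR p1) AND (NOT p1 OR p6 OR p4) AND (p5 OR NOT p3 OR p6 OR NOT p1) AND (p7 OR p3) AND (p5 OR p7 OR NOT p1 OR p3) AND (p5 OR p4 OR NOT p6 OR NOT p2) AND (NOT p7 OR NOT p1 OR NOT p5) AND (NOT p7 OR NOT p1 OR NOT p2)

p1 ↦ false; p2 ↦ false; p3 ↦ false; p4 ↦ false; p5 ↦ true; p6 ↦ true; p7 ↦ true

Suppose p4 = false.
Suppose p1 = false.
Suppose p2 = false.
The clause (p6) is unit, so p6 = true.
Suppose p3 = false.
The clause (p7) is unit, so p7 = true.
No clause remains; p5 is free.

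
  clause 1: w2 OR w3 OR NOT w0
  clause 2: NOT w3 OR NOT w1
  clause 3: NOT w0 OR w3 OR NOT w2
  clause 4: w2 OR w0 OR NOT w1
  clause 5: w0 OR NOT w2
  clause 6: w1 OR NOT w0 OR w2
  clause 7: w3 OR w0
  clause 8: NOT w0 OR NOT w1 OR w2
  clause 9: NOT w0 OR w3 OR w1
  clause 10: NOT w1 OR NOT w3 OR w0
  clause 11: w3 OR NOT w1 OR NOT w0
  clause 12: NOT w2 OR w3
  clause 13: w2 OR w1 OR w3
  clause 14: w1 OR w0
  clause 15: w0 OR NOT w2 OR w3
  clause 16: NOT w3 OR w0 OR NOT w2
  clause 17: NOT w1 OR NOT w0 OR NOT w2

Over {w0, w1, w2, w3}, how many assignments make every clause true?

There are 2^4 = 16 truth assignments over (w0, w1, w2, w3).
Check each against the 17 clauses (columns in the order w0, w1, w2, w3):
  F F F F  ✗ fails (w3 OR w0)
  F F F T  ✗ fails (w1 OR w0)
  F F T F  ✗ fails (w0 OR NOT w2)
  F F T T  ✗ fails (w0 OR NOT w2)
  F T F F  ✗ fails (w2 OR w0 OR NOT w1)
  F T F T  ✗ fails (NOT w3 OR NOT w1)
  F T T F  ✗ fails (w0 OR NOT w2)
  F T T T  ✗ fails (NOT w3 OR NOT w1)
  T F F F  ✗ fails (w2 OR w3 OR NOT w0)
  T F F T  ✗ fails (w1 OR NOT w0 OR w2)
  T F T F  ✗ fails (NOT w0 OR w3 OR NOT w2)
  T F T T  ✓ satisfies all
  T T F F  ✗ fails (w2 OR w3 OR NOT w0)
  T T F T  ✗ fails (NOT w3 OR NOT w1)
  T T T F  ✗ fails (NOT w0 OR w3 OR NOT w2)
  T T T T  ✗ fails (NOT w3 OR NOT w1)
1 of the 16 rows is a model.

1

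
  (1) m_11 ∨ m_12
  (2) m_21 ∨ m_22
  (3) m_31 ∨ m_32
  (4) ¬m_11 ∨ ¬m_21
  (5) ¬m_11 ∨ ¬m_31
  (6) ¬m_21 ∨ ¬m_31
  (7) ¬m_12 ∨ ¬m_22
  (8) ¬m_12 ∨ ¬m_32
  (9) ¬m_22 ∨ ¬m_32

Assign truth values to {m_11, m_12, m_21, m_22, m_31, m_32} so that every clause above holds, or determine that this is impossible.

Case m_11 = True:
Unit clause (¬m_21) forces m_21 = False.
Unit clause (m_22) forces m_22 = True.
Unit clause (¬m_31) forces m_31 = False.
Unit clause (m_32) forces m_32 = True.
That conflicts with the unit clause (¬m_32).
Undo m_11 and try m_11 = False.
Unit clause (m_12) forces m_12 = True.
Unit clause (¬m_22) forces m_22 = False.
Unit clause (m_21) forces m_21 = True.
Unit clause (¬m_31) forces m_31 = False.
Unit clause (m_32) forces m_32 = True.
That conflicts with the unit clause (¬m_32).
Neither m_11 = True nor m_11 = False works.

UNSATISFIABLE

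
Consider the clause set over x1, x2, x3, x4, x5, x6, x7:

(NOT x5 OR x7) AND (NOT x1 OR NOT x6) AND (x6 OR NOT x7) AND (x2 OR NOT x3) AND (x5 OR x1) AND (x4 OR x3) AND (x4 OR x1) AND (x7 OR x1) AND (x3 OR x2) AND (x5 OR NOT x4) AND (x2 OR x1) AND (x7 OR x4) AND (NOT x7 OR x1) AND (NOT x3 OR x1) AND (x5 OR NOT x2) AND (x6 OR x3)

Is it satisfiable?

No

Try x5 = false.
From the singleton clause (x1), x1 = true.
From the singleton clause (NOT x6), x6 = false.
From the singleton clause (NOT x7), x7 = false.
From the singleton clause (NOT x4), x4 = false.
That conflicts with the unit clause (x4).
That branch fails; take x5 = true instead.
From the singleton clause (x7), x7 = true.
From the singleton clause (x6), x6 = true.
From the singleton clause (NOT x1), x1 = false.
That conflicts with the unit clause (x1).
Either choice for x5 ends in contradiction.
No assignment satisfies every clause.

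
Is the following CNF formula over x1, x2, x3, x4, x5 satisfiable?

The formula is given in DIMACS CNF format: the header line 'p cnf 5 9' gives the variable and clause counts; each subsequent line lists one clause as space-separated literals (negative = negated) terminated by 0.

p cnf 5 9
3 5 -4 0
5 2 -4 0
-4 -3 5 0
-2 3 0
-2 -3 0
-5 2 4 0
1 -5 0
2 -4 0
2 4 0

Suppose x2 = False.
Unit clause (¬x4) forces x4 = False.
Now (x4) is unsatisfied and unit — conflict.
Undo x2 and try x2 = True.
Unit clause (x3) forces x3 = True.
Now (¬x3) is unsatisfied and unit — conflict.
Both values of x2 lead to a conflict.
No assignment satisfies every clause.

Unsatisfiable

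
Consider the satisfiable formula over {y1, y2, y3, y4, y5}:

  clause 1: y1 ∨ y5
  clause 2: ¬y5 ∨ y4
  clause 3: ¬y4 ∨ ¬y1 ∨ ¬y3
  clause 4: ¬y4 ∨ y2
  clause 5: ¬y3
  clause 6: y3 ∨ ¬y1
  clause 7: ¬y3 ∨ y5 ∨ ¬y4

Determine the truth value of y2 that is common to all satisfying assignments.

True

Suppose y2 = False.
Unit clause (¬y4) forces y4 = False.
Unit clause (¬y5) forces y5 = False.
Unit clause (y1) forces y1 = True.
Unit clause (¬y3) forces y3 = False.
Now (y3) is unsatisfied and unit — conflict.
So every satisfying assignment has y2 = True.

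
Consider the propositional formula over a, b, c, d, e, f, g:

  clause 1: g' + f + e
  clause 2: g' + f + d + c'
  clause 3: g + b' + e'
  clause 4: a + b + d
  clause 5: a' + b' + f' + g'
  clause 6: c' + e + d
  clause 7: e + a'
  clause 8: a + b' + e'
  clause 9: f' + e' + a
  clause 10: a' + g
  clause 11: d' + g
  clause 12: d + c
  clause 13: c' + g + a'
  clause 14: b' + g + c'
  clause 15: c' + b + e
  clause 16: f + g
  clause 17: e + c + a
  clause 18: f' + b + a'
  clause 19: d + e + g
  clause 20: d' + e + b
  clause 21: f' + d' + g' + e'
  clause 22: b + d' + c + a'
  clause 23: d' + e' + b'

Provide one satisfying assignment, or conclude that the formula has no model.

Branch on e: set e = 1.
Branch on g: set g = 1.
Branch on a: set a = 1.
Branch on b: set b = 0.
From the singleton clause (f'), f = 0.
Branch on d: set d = 1.
From the singleton clause (c), c = 1.
All clauses are satisfied.

a=1, b=0, c=1, d=1, e=1, f=0, g=1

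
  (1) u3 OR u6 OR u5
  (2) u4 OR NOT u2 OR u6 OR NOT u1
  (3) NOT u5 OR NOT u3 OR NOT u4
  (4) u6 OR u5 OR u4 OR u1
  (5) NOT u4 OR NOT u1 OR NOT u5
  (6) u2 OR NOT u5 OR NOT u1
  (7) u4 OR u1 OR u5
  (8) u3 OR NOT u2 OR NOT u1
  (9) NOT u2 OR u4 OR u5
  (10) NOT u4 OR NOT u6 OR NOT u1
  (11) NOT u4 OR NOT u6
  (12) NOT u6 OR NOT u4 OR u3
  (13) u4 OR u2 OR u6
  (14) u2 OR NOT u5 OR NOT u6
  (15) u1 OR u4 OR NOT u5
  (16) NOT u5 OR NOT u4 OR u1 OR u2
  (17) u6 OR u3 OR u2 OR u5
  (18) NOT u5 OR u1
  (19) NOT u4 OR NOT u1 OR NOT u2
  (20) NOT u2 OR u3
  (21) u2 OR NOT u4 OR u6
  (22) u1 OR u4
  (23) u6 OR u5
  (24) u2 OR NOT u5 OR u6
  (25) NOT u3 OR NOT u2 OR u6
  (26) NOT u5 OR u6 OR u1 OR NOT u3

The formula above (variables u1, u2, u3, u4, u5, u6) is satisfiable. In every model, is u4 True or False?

False

Suppose u4 = true.
(NOT u6) alone gives u6 = false.
(u2) alone gives u2 = true.
(NOT u1) alone gives u1 = false.
(NOT u5) alone gives u5 = false.
But (u5) is also a unit clause — contradiction.
So every satisfying assignment has u4 = False.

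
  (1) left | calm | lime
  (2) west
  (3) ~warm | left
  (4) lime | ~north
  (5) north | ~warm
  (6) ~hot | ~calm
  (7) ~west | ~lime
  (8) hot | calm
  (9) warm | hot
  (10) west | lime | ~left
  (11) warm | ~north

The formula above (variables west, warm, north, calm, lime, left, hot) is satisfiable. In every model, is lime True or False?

False

Suppose lime = 1.
The clause (west) is unit, so west = 1.
That conflicts with the unit clause (~west).
So every satisfying assignment has lime = False.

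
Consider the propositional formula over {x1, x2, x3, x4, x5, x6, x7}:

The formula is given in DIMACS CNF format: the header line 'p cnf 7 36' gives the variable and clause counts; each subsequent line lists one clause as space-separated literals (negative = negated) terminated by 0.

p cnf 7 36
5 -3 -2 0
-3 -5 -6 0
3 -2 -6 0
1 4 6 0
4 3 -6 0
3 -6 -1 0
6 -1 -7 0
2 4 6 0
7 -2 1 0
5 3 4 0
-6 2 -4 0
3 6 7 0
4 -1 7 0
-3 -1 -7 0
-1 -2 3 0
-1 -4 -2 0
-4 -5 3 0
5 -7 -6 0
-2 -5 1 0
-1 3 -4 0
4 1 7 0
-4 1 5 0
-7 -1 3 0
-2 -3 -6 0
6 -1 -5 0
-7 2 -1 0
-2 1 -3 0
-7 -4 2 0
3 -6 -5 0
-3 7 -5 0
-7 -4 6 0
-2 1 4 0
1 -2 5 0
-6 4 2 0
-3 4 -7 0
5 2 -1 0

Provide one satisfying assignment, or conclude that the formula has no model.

UNSATISFIABLE

Branch on x5: set x5 = True.
Branch on x3: set x3 = False.
Unit clause (¬x4) forces x4 = False.
Unit clause (¬x6) forces x6 = False.
Unit clause (x1) forces x1 = True.
That conflicts with the unit clause (¬x1).
That branch fails; take x3 = True instead.
Unit clause (¬x6) forces x6 = False.
Unit clause (¬x1) forces x1 = False.
Unit clause (x4) forces x4 = True.
Unit clause (¬x2) forces x2 = False.
Unit clause (¬x7) forces x7 = False.
That conflicts with the unit clause (x7).
Either choice for x3 ends in contradiction.
That branch fails; take x5 = False instead.
Branch on x3: set x3 = False.
Unit clause (x4) forces x4 = True.
Unit clause (¬x1) forces x1 = False.
That conflicts with the unit clause (x1).
That branch fails; take x3 = True instead.
Unit clause (¬x2) forces x2 = False.
Unit clause (¬x1) forces x1 = False.
Unit clause (¬x4) forces x4 = False.
Unit clause (x6) forces x6 = True.
That conflicts with the unit clause (¬x6).
Either choice for x3 ends in contradiction.
Either choice for x5 ends in contradiction.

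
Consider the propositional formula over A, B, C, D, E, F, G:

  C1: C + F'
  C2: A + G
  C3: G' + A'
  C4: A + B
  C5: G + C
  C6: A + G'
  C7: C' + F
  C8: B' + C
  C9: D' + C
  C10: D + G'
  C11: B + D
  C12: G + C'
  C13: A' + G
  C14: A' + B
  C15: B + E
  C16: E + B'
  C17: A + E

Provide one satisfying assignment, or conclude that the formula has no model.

UNSATISFIABLE

Branch on C: set C = 1.
From the singleton clause (F), F = 1.
From the singleton clause (G), G = 1.
From the singleton clause (A'), A = 0.
Now (A) is unsatisfied and unit — conflict.
Undo C and try C = 0.
From the singleton clause (F'), F = 0.
From the singleton clause (G), G = 1.
From the singleton clause (A'), A = 0.
Now (A) is unsatisfied and unit — conflict.
Either choice for C ends in contradiction.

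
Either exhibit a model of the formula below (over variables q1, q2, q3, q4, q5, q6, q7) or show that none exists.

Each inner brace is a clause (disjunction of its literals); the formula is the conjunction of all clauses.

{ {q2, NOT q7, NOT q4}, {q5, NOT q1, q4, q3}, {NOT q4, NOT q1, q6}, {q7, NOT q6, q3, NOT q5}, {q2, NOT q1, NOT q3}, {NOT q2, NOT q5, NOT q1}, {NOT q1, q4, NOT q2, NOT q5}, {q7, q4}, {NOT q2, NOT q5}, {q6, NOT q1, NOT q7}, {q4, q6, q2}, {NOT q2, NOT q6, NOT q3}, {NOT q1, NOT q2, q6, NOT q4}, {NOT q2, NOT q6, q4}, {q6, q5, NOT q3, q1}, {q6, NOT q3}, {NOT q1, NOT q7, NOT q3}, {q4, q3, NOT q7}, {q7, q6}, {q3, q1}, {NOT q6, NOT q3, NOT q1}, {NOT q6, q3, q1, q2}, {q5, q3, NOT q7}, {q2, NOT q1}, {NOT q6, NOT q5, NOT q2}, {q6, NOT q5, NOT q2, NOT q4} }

q1 ↦ false; q2 ↦ false; q3 ↦ true; q4 ↦ false; q5 ↦ true; q6 ↦ true; q7 ↦ true

Branch on q7: set q7 = true.
Branch on q2: set q2 = false.
The clause (NOT q4) is unit, so q4 = false.
The clause (q6) is unit, so q6 = true.
The clause (q3) is unit, so q3 = true.
The clause (NOT q1) is unit, so q1 = false.
Every clause is now satisfied; q5 is unconstrained.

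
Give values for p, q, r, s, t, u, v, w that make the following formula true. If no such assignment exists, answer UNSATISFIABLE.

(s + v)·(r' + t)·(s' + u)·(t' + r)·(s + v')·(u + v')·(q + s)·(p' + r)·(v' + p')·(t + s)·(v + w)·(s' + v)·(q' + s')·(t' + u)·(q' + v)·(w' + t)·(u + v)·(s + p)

Case s = 1:
Unit clause (u) forces u = 1.
Unit clause (v) forces v = 1.
Unit clause (p') forces p = 0.
Unit clause (q') forces q = 0.
Case r = 1:
Unit clause (t) forces t = 1.
Every clause is now satisfied; w is unconstrained.

p ↦ 0; q ↦ 0; r ↦ 1; s ↦ 1; t ↦ 1; u ↦ 1; v ↦ 1; w ↦ 0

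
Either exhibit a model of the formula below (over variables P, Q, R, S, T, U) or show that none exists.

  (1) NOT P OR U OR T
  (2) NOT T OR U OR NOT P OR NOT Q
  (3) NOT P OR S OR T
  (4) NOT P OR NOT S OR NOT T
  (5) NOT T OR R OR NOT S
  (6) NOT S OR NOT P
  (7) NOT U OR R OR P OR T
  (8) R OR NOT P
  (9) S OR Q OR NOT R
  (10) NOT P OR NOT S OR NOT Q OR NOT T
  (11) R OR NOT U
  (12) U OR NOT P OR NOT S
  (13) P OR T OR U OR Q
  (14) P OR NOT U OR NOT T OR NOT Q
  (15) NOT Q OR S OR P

Suppose S = false.
Suppose P = true.
The clause (T) is unit, so T = true.
The clause (R) is unit, so R = true.
The clause (Q) is unit, so Q = true.
The clause (U) is unit, so U = true.
All clauses are satisfied.

P ↦ true,  Q ↦ true,  R ↦ true,  S ↦ false,  T ↦ true,  U ↦ true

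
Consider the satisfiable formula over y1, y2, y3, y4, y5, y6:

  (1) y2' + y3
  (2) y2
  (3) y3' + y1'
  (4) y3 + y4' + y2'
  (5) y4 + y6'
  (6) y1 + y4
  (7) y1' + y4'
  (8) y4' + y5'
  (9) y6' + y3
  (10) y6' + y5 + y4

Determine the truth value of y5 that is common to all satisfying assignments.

False

Suppose y5 = 1.
(y2) alone gives y2 = 1.
(y3) alone gives y3 = 1.
(y1') alone gives y1 = 0.
(y4) alone gives y4 = 1.
But (y4') is also a unit clause — contradiction.
So every satisfying assignment has y5 = False.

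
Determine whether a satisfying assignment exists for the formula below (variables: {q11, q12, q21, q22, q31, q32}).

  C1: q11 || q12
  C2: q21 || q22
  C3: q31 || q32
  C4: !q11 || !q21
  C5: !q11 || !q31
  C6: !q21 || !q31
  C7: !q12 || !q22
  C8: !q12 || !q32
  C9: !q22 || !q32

No, unsatisfiable

Suppose q11 = true.
(!q21) alone gives q21 = false.
(q22) alone gives q22 = true.
(!q31) alone gives q31 = false.
(q32) alone gives q32 = true.
But (!q32) is also a unit clause — contradiction.
That branch fails; take q11 = false instead.
(q12) alone gives q12 = true.
(!q22) alone gives q22 = false.
(q21) alone gives q21 = true.
(!q31) alone gives q31 = false.
(q32) alone gives q32 = true.
But (!q32) is also a unit clause — contradiction.
Either choice for q11 ends in contradiction.
No assignment satisfies every clause.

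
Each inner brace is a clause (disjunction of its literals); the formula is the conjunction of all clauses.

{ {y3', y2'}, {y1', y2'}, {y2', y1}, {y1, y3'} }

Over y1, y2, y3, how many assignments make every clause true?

3

There are 2^3 = 8 truth assignments over (y1, y2, y3).
Check each against the 4 clauses (columns in the order y1, y2, y3):
  F F F  ✓ satisfies all
  F F T  ✗ fails (y1 + y3')
  F T F  ✗ fails (y2' + y1)
  F T T  ✗ fails (y3' + y2')
  T F F  ✓ satisfies all
  T F T  ✓ satisfies all
  T T F  ✗ fails (y1' + y2')
  T T T  ✗ fails (y3' + y2')
3 of the 8 rows are models.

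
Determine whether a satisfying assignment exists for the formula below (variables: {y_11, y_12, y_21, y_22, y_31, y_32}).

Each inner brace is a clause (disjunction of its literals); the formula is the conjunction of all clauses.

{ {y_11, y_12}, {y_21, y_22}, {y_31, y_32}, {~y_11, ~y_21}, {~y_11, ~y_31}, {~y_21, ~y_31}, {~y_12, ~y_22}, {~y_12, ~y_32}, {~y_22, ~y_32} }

Suppose y_11 = 1.
(~y_21) alone gives y_21 = 0.
(y_22) alone gives y_22 = 1.
(~y_31) alone gives y_31 = 0.
(y_32) alone gives y_32 = 1.
That conflicts with the unit clause (~y_32).
That branch fails; take y_11 = 0 instead.
(y_12) alone gives y_12 = 1.
(~y_22) alone gives y_22 = 0.
(y_21) alone gives y_21 = 1.
(~y_31) alone gives y_31 = 0.
(y_32) alone gives y_32 = 1.
That conflicts with the unit clause (~y_32).
Neither y_11 = 1 nor y_11 = 0 works.
No assignment satisfies every clause.

No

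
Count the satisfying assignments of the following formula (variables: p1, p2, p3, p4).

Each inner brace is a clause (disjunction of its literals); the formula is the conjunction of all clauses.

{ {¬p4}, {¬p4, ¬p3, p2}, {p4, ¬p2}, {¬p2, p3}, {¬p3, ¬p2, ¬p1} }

4

There are 2^4 = 16 truth assignments over (p1, p2, p3, p4).
Check each against the 5 clauses (columns in the order p1, p2, p3, p4):
  F F F F  ✓ satisfies all
  F F F T  ✗ fails (¬p4)
  F F T F  ✓ satisfies all
  F F T T  ✗ fails (¬p4)
  F T F F  ✗ fails (p4 ∨ ¬p2)
  F T F T  ✗ fails (¬p4)
  F T T F  ✗ fails (p4 ∨ ¬p2)
  F T T T  ✗ fails (¬p4)
  T F F F  ✓ satisfies all
  T F F T  ✗ fails (¬p4)
  T F T F  ✓ satisfies all
  T F T T  ✗ fails (¬p4)
  T T F F  ✗ fails (p4 ∨ ¬p2)
  T T F T  ✗ fails (¬p4)
  T T T F  ✗ fails (p4 ∨ ¬p2)
  T T T T  ✗ fails (¬p4)
4 of the 16 rows are models.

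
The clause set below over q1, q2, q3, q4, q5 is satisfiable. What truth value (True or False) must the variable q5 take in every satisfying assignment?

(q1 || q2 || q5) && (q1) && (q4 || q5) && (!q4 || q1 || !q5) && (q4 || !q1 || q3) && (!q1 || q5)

True

Suppose q5 = false.
(q1) alone gives q1 = true.
Now (!q1) is unsatisfied and unit — conflict.
So every satisfying assignment has q5 = True.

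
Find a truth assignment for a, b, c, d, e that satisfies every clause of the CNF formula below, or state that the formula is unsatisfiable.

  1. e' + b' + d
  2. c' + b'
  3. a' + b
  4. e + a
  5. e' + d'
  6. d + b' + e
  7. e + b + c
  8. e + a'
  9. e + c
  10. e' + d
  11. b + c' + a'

UNSATISFIABLE

Case c = 0:
From the singleton clause (e), e = 1.
From the singleton clause (d'), d = 0.
But (d) is also a unit clause — contradiction.
That branch fails; take c = 1 instead.
From the singleton clause (b'), b = 0.
From the singleton clause (a'), a = 0.
From the singleton clause (e), e = 1.
From the singleton clause (d'), d = 0.
But (d) is also a unit clause — contradiction.
Either choice for c ends in contradiction.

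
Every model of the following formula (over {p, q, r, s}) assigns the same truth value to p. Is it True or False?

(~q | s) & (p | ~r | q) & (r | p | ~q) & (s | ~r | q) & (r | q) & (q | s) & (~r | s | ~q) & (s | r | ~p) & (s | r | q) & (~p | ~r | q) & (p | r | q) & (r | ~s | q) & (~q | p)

True

Suppose p = 0.
(~q) alone gives q = 0.
(~r) alone gives r = 0.
But (r) is also a unit clause — contradiction.
So every satisfying assignment has p = True.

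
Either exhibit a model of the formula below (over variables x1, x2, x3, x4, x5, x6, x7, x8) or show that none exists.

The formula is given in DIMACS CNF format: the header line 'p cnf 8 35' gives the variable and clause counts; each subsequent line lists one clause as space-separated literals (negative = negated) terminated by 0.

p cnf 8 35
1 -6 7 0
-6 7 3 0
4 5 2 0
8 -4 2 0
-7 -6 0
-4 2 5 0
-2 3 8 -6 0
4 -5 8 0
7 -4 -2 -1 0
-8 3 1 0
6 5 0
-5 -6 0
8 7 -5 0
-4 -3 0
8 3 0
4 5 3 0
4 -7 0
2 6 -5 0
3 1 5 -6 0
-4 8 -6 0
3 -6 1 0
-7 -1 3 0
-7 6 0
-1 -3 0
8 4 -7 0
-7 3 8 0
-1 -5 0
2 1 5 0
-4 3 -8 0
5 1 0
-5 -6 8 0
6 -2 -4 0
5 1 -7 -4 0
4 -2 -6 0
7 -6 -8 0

Branch on x7: set x7 = False.
Branch on x1: set x1 = False.
The clause (¬x6) is unit, so x6 = False.
The clause (x5) is unit, so x5 = True.
The clause (x8) is unit, so x8 = True.
The clause (x3) is unit, so x3 = True.
The clause (¬x4) is unit, so x4 = False.
The clause (x2) is unit, so x2 = True.
Every clause now holds.

x1: False, x2: True, x3: True, x4: False, x5: True, x6: False, x7: False, x8: True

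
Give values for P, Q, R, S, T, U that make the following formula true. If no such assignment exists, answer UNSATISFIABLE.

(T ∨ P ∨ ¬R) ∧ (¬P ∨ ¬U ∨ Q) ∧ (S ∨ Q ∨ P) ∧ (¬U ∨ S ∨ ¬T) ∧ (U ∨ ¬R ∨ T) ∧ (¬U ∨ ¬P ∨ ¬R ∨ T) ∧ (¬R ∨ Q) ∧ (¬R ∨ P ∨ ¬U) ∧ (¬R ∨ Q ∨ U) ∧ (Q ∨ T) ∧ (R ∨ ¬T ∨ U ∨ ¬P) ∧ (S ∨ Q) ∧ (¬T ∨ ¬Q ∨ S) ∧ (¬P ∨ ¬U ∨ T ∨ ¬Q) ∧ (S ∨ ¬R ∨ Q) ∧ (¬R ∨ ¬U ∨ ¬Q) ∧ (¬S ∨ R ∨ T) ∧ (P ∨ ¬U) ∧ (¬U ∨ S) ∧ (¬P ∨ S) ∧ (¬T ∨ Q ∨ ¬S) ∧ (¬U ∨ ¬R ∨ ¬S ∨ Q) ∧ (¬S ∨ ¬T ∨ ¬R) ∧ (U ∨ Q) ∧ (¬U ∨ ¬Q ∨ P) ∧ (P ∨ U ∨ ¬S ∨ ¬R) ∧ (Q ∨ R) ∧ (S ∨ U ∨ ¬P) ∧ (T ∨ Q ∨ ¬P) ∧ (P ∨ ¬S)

P=False, Q=True, R=False, S=False, T=False, U=False

Branch on R: set R = False.
(Q) alone gives Q = True.
Branch on T: set T = False.
(¬S) alone gives S = False.
(¬U) alone gives U = False.
(¬P) alone gives P = False.
Every clause now holds.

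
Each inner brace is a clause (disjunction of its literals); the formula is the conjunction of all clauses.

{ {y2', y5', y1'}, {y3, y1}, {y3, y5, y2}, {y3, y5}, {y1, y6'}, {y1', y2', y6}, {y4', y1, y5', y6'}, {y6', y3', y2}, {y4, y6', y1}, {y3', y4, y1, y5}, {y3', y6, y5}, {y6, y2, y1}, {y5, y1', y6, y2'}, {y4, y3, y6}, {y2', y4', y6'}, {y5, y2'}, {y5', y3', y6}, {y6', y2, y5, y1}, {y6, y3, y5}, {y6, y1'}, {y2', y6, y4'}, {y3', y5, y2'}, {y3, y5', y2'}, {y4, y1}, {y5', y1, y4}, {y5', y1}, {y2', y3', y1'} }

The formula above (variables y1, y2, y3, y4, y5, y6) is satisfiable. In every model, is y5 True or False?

Suppose y5 = 0.
Unit clause (y3) forces y3 = 1.
Unit clause (y6) forces y6 = 1.
Unit clause (y1) forces y1 = 1.
Unit clause (y2) forces y2 = 1.
That conflicts with the unit clause (y2').
So every satisfying assignment has y5 = True.

True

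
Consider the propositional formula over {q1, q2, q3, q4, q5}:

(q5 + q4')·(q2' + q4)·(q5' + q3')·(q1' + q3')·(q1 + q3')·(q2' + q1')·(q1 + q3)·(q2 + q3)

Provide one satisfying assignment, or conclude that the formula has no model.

UNSATISFIABLE

Branch on q5: set q5 = 1.
The clause (q3') is unit, so q3 = 0.
The clause (q1) is unit, so q1 = 1.
The clause (q2') is unit, so q2 = 0.
But (q2) is also a unit clause — contradiction.
Undo q5 and try q5 = 0.
The clause (q4') is unit, so q4 = 0.
The clause (q2') is unit, so q2 = 0.
The clause (q3) is unit, so q3 = 1.
The clause (q1') is unit, so q1 = 0.
But (q1) is also a unit clause — contradiction.
Both values of q5 lead to a conflict.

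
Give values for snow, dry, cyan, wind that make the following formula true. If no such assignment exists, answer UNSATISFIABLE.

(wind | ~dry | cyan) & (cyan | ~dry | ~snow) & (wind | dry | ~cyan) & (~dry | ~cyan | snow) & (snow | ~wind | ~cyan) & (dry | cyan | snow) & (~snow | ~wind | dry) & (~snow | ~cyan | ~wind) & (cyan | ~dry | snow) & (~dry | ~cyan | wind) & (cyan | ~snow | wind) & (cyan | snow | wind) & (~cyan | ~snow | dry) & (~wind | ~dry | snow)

UNSATISFIABLE

Branch on wind: set wind = 1.
Branch on snow: set snow = 1.
The clause (dry) is unit, so dry = 1.
The clause (cyan) is unit, so cyan = 1.
Now (~cyan) is unsatisfied and unit — conflict.
So snow must be the other value — set snow = 0.
The clause (~cyan) is unit, so cyan = 0.
The clause (dry) is unit, so dry = 1.
Now (~dry) is unsatisfied and unit — conflict.
Neither snow = 1 nor snow = 0 works.
So wind must be the other value — set wind = 0.
Branch on dry: set dry = 0.
The clause (~cyan) is unit, so cyan = 0.
The clause (snow) is unit, so snow = 1.
Now (~snow) is unsatisfied and unit — conflict.
So dry must be the other value — set dry = 1.
The clause (cyan) is unit, so cyan = 1.
Now (~cyan) is unsatisfied and unit — conflict.
Neither dry = 1 nor dry = 0 works.
Neither wind = 1 nor wind = 0 works.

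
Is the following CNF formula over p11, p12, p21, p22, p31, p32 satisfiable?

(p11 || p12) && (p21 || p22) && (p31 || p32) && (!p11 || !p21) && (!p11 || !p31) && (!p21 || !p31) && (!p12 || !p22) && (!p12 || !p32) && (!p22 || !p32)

Case p11 = true:
(!p21) alone gives p21 = false.
(p22) alone gives p22 = true.
(!p31) alone gives p31 = false.
(p32) alone gives p32 = true.
But (!p32) is also a unit clause — contradiction.
That branch fails; take p11 = false instead.
(p12) alone gives p12 = true.
(!p22) alone gives p22 = false.
(p21) alone gives p21 = true.
(!p31) alone gives p31 = false.
(p32) alone gives p32 = true.
But (!p32) is also a unit clause — contradiction.
Either choice for p11 ends in contradiction.
No assignment satisfies every clause.

No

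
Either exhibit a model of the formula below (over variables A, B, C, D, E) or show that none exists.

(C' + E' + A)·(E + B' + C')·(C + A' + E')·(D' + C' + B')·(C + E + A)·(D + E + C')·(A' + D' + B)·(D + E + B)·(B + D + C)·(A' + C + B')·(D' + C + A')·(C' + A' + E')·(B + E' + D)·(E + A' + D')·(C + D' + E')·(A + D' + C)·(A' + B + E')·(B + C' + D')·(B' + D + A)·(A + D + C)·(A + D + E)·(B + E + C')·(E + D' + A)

Suppose C = 0.
Suppose A = 0.
From the singleton clause (E), E = 1.
From the singleton clause (D'), D = 0.
But (D) is also a unit clause — contradiction.
That branch fails; take A = 1 instead.
From the singleton clause (E'), E = 0.
From the singleton clause (B'), B = 0.
From the singleton clause (D'), D = 0.
But (D) is also a unit clause — contradiction.
Both values of A lead to a conflict.
That branch fails; take C = 1 instead.
Suppose E = 0.
From the singleton clause (B'), B = 0.
But (B) is also a unit clause — contradiction.
That branch fails; take E = 1 instead.
From the singleton clause (A), A = 1.
But (A') is also a unit clause — contradiction.
Both values of E lead to a conflict.
Both values of C lead to a conflict.

UNSATISFIABLE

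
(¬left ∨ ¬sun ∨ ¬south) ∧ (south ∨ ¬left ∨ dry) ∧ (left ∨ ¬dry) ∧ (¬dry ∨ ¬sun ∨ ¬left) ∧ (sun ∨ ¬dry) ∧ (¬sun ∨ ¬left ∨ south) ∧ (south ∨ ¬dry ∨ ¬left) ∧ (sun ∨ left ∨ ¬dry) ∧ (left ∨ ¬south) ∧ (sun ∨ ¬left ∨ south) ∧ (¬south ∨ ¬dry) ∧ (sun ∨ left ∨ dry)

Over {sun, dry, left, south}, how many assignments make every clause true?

There are 2^4 = 16 truth assignments over (sun, dry, left, south).
Check each against the 12 clauses (columns in the order sun, dry, left, south):
  F F F F  ✗ fails (sun ∨ left ∨ dry)
  F F F T  ✗ fails (left ∨ ¬south)
  F F T F  ✗ fails (south ∨ ¬left ∨ dry)
  F F T T  ✓ satisfies all
  F T F F  ✗ fails (left ∨ ¬dry)
  F T F T  ✗ fails (left ∨ ¬dry)
  F T T F  ✗ fails (sun ∨ ¬dry)
  F T T T  ✗ fails (sun ∨ ¬dry)
  T F F F  ✓ satisfies all
  T F F T  ✗ fails (left ∨ ¬south)
  T F T F  ✗ fails (south ∨ ¬left ∨ dry)
  T F T T  ✗ fails (¬left ∨ ¬sun ∨ ¬south)
  T T F F  ✗ fails (left ∨ ¬dry)
  T T F T  ✗ fails (left ∨ ¬dry)
  T T T F  ✗ fails (¬dry ∨ ¬sun ∨ ¬left)
  T T T T  ✗ fails (¬left ∨ ¬sun ∨ ¬south)
2 of the 16 rows are models.

2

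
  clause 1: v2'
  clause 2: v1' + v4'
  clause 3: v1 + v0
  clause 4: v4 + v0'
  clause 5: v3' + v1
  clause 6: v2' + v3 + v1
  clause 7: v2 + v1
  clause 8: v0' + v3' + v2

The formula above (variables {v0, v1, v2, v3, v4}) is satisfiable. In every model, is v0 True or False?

Suppose v0 = 1.
From the singleton clause (v2'), v2 = 0.
From the singleton clause (v4), v4 = 1.
From the singleton clause (v1'), v1 = 0.
But (v1) is also a unit clause — contradiction.
So every satisfying assignment has v0 = False.

False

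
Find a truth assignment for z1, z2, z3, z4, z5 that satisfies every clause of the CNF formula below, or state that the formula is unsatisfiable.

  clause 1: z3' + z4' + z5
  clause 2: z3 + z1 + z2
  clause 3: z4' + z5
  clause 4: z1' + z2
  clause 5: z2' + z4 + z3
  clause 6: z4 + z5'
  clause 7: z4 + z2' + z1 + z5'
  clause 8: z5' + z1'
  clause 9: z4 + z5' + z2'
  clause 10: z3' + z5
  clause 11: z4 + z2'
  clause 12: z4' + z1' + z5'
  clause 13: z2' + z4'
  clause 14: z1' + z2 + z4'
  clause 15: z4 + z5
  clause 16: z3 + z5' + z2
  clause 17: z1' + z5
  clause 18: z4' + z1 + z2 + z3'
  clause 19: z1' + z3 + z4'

UNSATISFIABLE

Case z4 = 0:
The clause (z5') is unit, so z5 = 0.
Now (z5) is unsatisfied and unit — conflict.
Backtrack on z4: now try z4 = 1.
The clause (z5) is unit, so z5 = 1.
The clause (z1') is unit, so z1 = 0.
The clause (z2') is unit, so z2 = 0.
The clause (z3) is unit, so z3 = 1.
Now (z3') is unsatisfied and unit — conflict.
Both values of z4 lead to a conflict.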